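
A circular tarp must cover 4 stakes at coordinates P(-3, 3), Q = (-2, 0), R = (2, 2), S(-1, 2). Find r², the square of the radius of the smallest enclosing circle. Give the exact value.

The minimum enclosing circle is determined by three boundary points: P, Q, R.
Their circumcentre is (-4/7, 15/7) with r² = 325/49.
The farthest remaining point S is at distance² 10/49 ≤ 325/49.

325/49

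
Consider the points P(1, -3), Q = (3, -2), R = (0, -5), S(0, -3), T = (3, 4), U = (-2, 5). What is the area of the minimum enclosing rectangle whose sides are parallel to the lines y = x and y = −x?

In coordinates u = x + y, v = x − y the rectangle is axis-aligned; the map (x,y)→(u,v) scales areas by 2.
u-values: -2, 1, -5, -3, 7, 3; range = 7 − (-5) = 12.
v-values: 4, 5, 5, 3, -1, -7; range = 5 − (-7) = 12.
Area = (12 × 12) / 2 = 72.

72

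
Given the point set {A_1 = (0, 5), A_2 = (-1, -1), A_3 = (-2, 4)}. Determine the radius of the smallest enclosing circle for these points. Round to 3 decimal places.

Side lengths²: A_1A_2² = 37, A_1A_3² = 5, A_2A_3² = 26.
Since A_1A_2² = 37 ≥ 26 + 5 = 31, the angle opposite A_1A_2 is not acute, so the smallest enclosing circle has A_1A_2 as diameter.
Centre = midpoint of A_1A_2 = (-0.5, 2), r² = 37/4 = 9.25.
r = √(9.25) ≈ 3.041.

3.041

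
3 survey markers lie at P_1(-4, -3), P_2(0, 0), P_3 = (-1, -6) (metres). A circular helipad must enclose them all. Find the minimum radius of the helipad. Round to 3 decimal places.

Side lengths²: P_1P_2² = 25, P_1P_3² = 18, P_2P_3² = 37.
Since P_2P_3² = 37 < 25 + 18 = 43, the triangle is acute, so the smallest enclosing circle is the circumcircle.
Circumcentre = (-13/14, -41/14), r² = 925/98.
r = √(925/98) ≈ 3.072.

3.072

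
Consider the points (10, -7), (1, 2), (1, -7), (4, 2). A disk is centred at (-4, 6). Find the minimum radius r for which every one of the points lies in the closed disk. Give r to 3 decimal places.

19.105

The required radius is the distance from (-4, 6) to the farthest point.
Squared distances: 365, 41, 194, 80.
Maximum is 365, attained at (10, -7).
r = √365 ≈ 19.105.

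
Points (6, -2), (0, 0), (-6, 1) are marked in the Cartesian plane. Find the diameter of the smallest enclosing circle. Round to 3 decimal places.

Call the three points A, B, C in the order given.
Side lengths²: AB² = 40, AC² = 153, BC² = 37.
Since AC² = 153 ≥ 40 + 37 = 77, the angle opposite AC is not acute, so the smallest enclosing circle has AC as diameter.
Centre = midpoint of AC = (0, -0.5), r² = 153/4 = 38.25.
Diameter = 2r = 2√(38.25) ≈ 12.369.

12.369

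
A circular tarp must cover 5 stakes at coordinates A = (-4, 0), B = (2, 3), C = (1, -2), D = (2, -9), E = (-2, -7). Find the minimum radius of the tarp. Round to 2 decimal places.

6.05

By Welzl's lemma the MEC is supported by two points (diametrically opposite) or three points (on a circumcircle).
The minimum enclosing circle is determined by three boundary points: A, B, D.
Their circumcentre is (1.25, -3) with r² = 36.5625.
The farthest remaining point E is at distance² 26.5625 ≤ 36.5625.
r = √(36.5625) ≈ 6.05.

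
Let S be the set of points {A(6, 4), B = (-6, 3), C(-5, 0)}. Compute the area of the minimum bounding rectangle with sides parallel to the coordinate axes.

x ranges over [-6, 6], width 12.
y ranges over [0, 4], height 4.
Area = 12 × 4 = 48.

48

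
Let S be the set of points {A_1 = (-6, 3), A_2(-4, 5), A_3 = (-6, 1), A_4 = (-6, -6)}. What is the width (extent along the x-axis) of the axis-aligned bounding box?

max x = -4, min x = -6, so width = 2.

2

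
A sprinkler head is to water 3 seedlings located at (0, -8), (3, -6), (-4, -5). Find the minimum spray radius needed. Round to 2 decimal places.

Call the three points A, B, C in the order given.
Side lengths²: AB² = 13, AC² = 25, BC² = 50.
Since BC² = 50 ≥ 25 + 13 = 38, the angle opposite BC is not acute, so the smallest enclosing circle has BC as diameter.
Centre = midpoint of BC = (-0.5, -5.5), r² = 50/4 = 12.5.
r = √(12.5) ≈ 3.54.

3.54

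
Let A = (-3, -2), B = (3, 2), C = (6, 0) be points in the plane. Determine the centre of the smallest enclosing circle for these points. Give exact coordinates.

Side lengths²: AB² = 52, AC² = 85, BC² = 13.
Since AC² = 85 ≥ 52 + 13 = 65, the angle opposite AC is not acute, so the smallest enclosing circle has AC as diameter.
Centre = midpoint of AC = (1.5, -1), r² = 85/4 = 21.25.
Centre = (1.5, -1).

(1.5, -1)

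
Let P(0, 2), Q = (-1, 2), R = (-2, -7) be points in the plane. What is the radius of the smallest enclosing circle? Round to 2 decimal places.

Side lengths²: PQ² = 1, PR² = 85, QR² = 82.
Since PR² = 85 ≥ 82 + 1 = 83, the angle opposite PR is not acute, so the smallest enclosing circle has PR as diameter.
Centre = midpoint of PR = (-1, -2.5), r² = 85/4 = 21.25.
r = √(21.25) ≈ 4.61.

4.61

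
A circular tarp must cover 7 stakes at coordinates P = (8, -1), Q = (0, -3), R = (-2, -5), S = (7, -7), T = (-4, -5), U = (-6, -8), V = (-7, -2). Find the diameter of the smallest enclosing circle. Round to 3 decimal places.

15.729

The minimum enclosing circle is determined by three boundary points: P, U, V.
Their circumcentre is (17/26, -99/26) with r² = 20905/338.
The farthest remaining point S is at distance² 17057/338 ≤ 20905/338.
Diameter = 2r = 2√(20905/338) ≈ 15.729.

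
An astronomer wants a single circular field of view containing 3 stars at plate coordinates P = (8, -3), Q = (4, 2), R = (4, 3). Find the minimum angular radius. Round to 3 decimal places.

3.606

Side lengths²: PQ² = 41, PR² = 52, QR² = 1.
Since PR² = 52 ≥ 41 + 1 = 42, the angle opposite PR is not acute, so the smallest enclosing circle has PR as diameter.
Centre = midpoint of PR = (6, 0), r² = 52/4 = 13.
r = √13 ≈ 3.606.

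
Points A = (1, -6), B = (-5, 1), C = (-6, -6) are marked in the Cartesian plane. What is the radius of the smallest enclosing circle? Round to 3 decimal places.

Side lengths²: AB² = 85, AC² = 49, BC² = 50.
Since AB² = 85 < 50 + 49 = 99, the triangle is acute, so the smallest enclosing circle is the circumcircle.
Circumcentre = (-2.5, -41/14), r² = 2125/98.
r = √(2125/98) ≈ 4.657.

4.657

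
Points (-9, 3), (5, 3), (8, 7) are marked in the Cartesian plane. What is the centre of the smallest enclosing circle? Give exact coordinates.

(-0.5, 5)

Call the three points A, B, C in the order given.
Side lengths²: AB² = 196, AC² = 305, BC² = 25.
Since AC² = 305 ≥ 196 + 25 = 221, the angle opposite AC is not acute, so the smallest enclosing circle has AC as diameter.
Centre = midpoint of AC = (-0.5, 5), r² = 305/4 = 76.25.
Centre = (-0.5, 5).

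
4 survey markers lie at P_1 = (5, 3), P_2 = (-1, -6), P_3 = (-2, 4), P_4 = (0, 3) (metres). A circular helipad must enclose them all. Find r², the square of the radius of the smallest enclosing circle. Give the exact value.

32825/1058

By Welzl's lemma the MEC is supported by two points (diametrically opposite) or three points (on a circumcircle).
The minimum enclosing circle is determined by three boundary points: P_1, P_2, P_3.
Their circumcentre is (41/46, -35/46) with r² = 32825/1058.
The farthest remaining point P_4 is at distance² 15805/1058 ≤ 32825/1058.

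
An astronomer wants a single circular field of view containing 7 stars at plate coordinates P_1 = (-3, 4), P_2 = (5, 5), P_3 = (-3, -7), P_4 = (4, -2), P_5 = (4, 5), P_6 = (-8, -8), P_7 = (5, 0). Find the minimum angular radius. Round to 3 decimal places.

9.192

The minimum enclosing circle of a finite set is fixed by two of the points (as a diameter) or three (as a circumcircle).
The farthest pair is P_2–P_6 with squared distance 338. The circle on this segment as diameter has centre (-1.5, -1.5) and r² = 338/4 = 84.5.
Check P_1: distance² to centre = 32.5 ≤ 84.5, so it lies inside.
All remaining points lie in this disk, and no smaller disk contains both endpoints, so this is the minimum enclosing circle.
r = √(84.5) ≈ 9.192.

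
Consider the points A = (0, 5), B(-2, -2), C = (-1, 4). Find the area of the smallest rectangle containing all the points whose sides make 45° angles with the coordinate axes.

In coordinates u = x + y, v = x − y the rectangle is axis-aligned; the map (x,y)→(u,v) scales areas by 2.
u-values: 5, -4, 3; range = 5 − (-4) = 9.
v-values: -5, 0, -5; range = 0 − (-5) = 5.
Area = (9 × 5) / 2 = 22.5.

22.5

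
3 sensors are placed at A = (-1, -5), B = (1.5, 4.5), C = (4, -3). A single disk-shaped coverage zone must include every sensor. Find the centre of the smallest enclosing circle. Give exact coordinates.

(0.25, -0.25)

Side lengths²: AB² = 96.5, AC² = 29, BC² = 62.5.
Since AB² = 96.5 ≥ 62.5 + 29 = 91.5, the angle opposite AB is not acute, so the smallest enclosing circle has AB as diameter.
Centre = midpoint of AB = (0.25, -0.25), r² = 96.5/4 = 24.125.
Centre = (0.25, -0.25).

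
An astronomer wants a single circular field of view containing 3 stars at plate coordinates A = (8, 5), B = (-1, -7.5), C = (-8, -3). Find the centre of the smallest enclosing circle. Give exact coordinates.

(0, 1)

Side lengths²: AB² = 237.25, AC² = 320, BC² = 69.25.
Since AC² = 320 ≥ 237.25 + 69.25 = 306.5, the angle opposite AC is not acute, so the smallest enclosing circle has AC as diameter.
Centre = midpoint of AC = (0, 1), r² = 320/4 = 80.
Centre = (0, 1).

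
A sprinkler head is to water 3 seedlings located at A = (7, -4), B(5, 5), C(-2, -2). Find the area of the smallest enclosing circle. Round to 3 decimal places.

93.793

Side lengths²: AB² = 85, AC² = 85, BC² = 98.
Since BC² = 98 < 85 + 85 = 170, the triangle is acute, so the smallest enclosing circle is the circumcircle.
Circumcentre = (69/22, -3/22), r² = 7225/242.
Area = π·r² = π·7225/242 ≈ 93.793.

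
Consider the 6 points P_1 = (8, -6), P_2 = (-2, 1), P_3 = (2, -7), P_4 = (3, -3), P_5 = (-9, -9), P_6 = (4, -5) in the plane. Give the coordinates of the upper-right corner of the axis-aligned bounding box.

(8, 1)

x-range [-9, 8], y-range [-9, 1].
The upper-right corner is (8, 1).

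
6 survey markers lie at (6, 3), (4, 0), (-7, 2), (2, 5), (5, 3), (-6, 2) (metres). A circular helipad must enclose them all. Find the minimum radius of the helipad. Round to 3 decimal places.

6.519

By Welzl's lemma the MEC is supported by two points (diametrically opposite) or three points (on a circumcircle).
The farthest pair is (6, 3)–(-7, 2) with squared distance 170. The circle on this segment as diameter has centre (-0.5, 2.5) and r² = 170/4 = 42.5.
Check (4, 0): distance² to centre = 26.5 ≤ 42.5, so it lies inside.
All remaining points lie in this disk, and no smaller disk contains both endpoints, so this is the minimum enclosing circle.
r = √(42.5) ≈ 6.519.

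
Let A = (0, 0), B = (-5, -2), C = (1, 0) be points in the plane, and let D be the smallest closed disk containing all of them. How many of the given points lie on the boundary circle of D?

Side lengths²: AB² = 29, AC² = 1, BC² = 40.
Since BC² = 40 ≥ 29 + 1 = 30, the angle opposite BC is not acute, so the smallest enclosing circle has BC as diameter.
Centre = midpoint of BC = (-2, -1), r² = 40/4 = 10.
The points at distance exactly r from the centre are B, C — 2 points.

2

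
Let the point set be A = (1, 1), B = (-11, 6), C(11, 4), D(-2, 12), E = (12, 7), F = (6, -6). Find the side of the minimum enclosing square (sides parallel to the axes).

The bounding box has width 23 and height 18.
An axis-aligned square enclosing the set must have side ≥ max(width, height).
So the minimum side is max(23, 18) = 23.

23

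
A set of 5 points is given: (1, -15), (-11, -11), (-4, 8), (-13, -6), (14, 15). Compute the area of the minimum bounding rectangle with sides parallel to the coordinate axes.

x ranges over [-13, 14], width 27.
y ranges over [-15, 15], height 30.
Area = 27 × 30 = 810.

810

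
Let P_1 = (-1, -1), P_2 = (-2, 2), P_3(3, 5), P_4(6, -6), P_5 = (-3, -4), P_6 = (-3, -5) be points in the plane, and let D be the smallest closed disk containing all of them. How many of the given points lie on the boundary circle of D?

By Welzl's lemma the MEC is supported by two points (diametrically opposite) or three points (on a circumcircle).
The minimum enclosing circle is determined by three boundary points: P_3, P_4, P_6.
Their circumcentre is (95/48, -1.1875) with r² = 45305/1152.
The farthest remaining point P_5 is at distance² 37673/1152 ≤ 45305/1152.
The points at distance exactly r from the centre are P_3, P_4, P_6 — 3 points.

3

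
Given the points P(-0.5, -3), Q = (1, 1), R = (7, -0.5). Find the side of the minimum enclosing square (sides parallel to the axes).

The bounding box has width 7.5 and height 4.
An axis-aligned square enclosing the set must have side ≥ max(width, height).
So the minimum side is max(7.5, 4) = 7.5.

7.5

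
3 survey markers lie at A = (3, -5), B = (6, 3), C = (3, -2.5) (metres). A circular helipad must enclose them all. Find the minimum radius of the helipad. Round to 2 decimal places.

Side lengths²: AB² = 73, AC² = 6.25, BC² = 39.25.
Since AB² = 73 ≥ 39.25 + 6.25 = 45.5, the angle opposite AB is not acute, so the smallest enclosing circle has AB as diameter.
Centre = midpoint of AB = (4.5, -1), r² = 73/4 = 18.25.
r = √(18.25) ≈ 4.27.

4.27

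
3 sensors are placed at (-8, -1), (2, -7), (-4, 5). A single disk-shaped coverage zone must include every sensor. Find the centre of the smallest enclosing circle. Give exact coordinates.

(-9/7, -8/7)

Call the three points A, B, C in the order given.
Side lengths²: AB² = 136, AC² = 52, BC² = 180.
Since BC² = 180 < 136 + 52 = 188, the triangle is acute, so the smallest enclosing circle is the circumcircle.
Circumcentre = (-9/7, -8/7), r² = 2210/49.
Centre = (-9/7, -8/7).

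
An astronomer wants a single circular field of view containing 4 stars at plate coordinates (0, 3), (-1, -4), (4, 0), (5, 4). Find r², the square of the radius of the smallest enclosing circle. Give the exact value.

A smallest enclosing disk is always determined by at most three of the input points on its boundary.
The farthest pair is (-1, -4)–(5, 4) with squared distance 100. The circle on this segment as diameter has centre (2, 0) and r² = 100/4 = 25.
Check (0, 3): distance² to centre = 13 ≤ 25, so it lies inside.
All remaining points lie in this disk, and no smaller disk contains both endpoints, so this is the minimum enclosing circle.

25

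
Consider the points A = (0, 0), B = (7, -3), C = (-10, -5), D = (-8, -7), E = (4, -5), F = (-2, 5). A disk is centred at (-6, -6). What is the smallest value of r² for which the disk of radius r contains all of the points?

178

The required radius is the distance from (-6, -6) to the farthest point.
Squared distances: 72, 178, 17, 5, 101, 137.
Maximum is 178, attained at B.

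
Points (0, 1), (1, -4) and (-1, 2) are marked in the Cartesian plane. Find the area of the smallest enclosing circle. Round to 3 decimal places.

Call the three points A, B, C in the order given.
Side lengths²: AB² = 26, AC² = 2, BC² = 40.
Since BC² = 40 ≥ 26 + 2 = 28, the angle opposite BC is not acute, so the smallest enclosing circle has BC as diameter.
Centre = midpoint of BC = (0, -1), r² = 40/4 = 10.
Area = π·r² = π·10 ≈ 31.416.

31.416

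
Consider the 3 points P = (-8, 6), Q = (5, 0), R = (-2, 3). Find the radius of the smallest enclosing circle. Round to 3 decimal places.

Side lengths²: PQ² = 205, PR² = 45, QR² = 58.
Since PQ² = 205 ≥ 58 + 45 = 103, the angle opposite PQ is not acute, so the smallest enclosing circle has PQ as diameter.
Centre = midpoint of PQ = (-1.5, 3), r² = 205/4 = 51.25.
r = √(51.25) ≈ 7.159.

7.159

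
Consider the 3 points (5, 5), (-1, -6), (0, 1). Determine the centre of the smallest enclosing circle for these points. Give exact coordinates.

(2, -0.5)

Call the three points A, B, C in the order given.
Side lengths²: AB² = 157, AC² = 41, BC² = 50.
Since AB² = 157 ≥ 50 + 41 = 91, the angle opposite AB is not acute, so the smallest enclosing circle has AB as diameter.
Centre = midpoint of AB = (2, -0.5), r² = 157/4 = 39.25.
Centre = (2, -0.5).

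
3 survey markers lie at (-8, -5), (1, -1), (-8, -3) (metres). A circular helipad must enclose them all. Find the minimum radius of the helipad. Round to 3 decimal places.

4.924

Call the three points A, B, C in the order given.
Side lengths²: AB² = 97, AC² = 4, BC² = 85.
Since AB² = 97 ≥ 85 + 4 = 89, the angle opposite AB is not acute, so the smallest enclosing circle has AB as diameter.
Centre = midpoint of AB = (-3.5, -3), r² = 97/4 = 24.25.
r = √(24.25) ≈ 4.924.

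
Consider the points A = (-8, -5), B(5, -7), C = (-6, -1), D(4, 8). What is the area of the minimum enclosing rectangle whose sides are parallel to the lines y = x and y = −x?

212.5

In coordinates u = x + y, v = x − y the rectangle is axis-aligned; the map (x,y)→(u,v) scales areas by 2.
u-values: -13, -2, -7, 12; range = 12 − (-13) = 25.
v-values: -3, 12, -5, -4; range = 12 − (-5) = 17.
Area = (25 × 17) / 2 = 212.5.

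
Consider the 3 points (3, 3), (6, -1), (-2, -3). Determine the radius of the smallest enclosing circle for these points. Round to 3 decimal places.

4.237

Call the three points A, B, C in the order given.
Side lengths²: AB² = 25, AC² = 61, BC² = 68.
Since BC² = 68 < 61 + 25 = 86, the triangle is acute, so the smallest enclosing circle is the circumcircle.
Circumcentre = (67/38, -20/19), r² = 25925/1444.
r = √(25925/1444) ≈ 4.237.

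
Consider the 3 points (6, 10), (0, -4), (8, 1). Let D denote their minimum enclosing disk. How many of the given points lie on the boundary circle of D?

Call the three points A, B, C in the order given.
Side lengths²: AB² = 232, AC² = 85, BC² = 89.
Since AB² = 232 ≥ 89 + 85 = 174, the angle opposite AB is not acute, so the smallest enclosing circle has AB as diameter.
Centre = midpoint of AB = (3, 3), r² = 232/4 = 58.
The points at distance exactly r from the centre are (6, 10), (0, -4) — 2 points.

2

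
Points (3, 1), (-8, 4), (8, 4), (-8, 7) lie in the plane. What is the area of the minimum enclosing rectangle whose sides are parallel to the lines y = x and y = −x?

152

In coordinates u = x + y, v = x − y the rectangle is axis-aligned; the map (x,y)→(u,v) scales areas by 2.
u-values: 4, -4, 12, -1; range = 12 − (-4) = 16.
v-values: 2, -12, 4, -15; range = 4 − (-15) = 19.
Area = (16 × 19) / 2 = 152.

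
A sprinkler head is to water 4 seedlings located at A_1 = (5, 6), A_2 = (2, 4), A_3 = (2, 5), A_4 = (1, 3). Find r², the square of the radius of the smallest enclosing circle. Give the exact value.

6.25

A smallest enclosing disk is always determined by at most three of the input points on its boundary.
The farthest pair is A_1–A_4 with squared distance 25. The circle on this segment as diameter has centre (3, 4.5) and r² = 25/4 = 6.25.
Check A_2: distance² to centre = 1.25 ≤ 6.25, so it lies inside.
All remaining points lie in this disk, and no smaller disk contains both endpoints, so this is the minimum enclosing circle.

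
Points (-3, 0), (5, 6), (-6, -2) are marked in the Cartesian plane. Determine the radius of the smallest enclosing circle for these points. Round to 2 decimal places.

Call the three points A, B, C in the order given.
Side lengths²: AB² = 100, AC² = 13, BC² = 185.
Since BC² = 185 ≥ 100 + 13 = 113, the angle opposite BC is not acute, so the smallest enclosing circle has BC as diameter.
Centre = midpoint of BC = (-0.5, 2), r² = 185/4 = 46.25.
r = √(46.25) ≈ 6.80.

6.80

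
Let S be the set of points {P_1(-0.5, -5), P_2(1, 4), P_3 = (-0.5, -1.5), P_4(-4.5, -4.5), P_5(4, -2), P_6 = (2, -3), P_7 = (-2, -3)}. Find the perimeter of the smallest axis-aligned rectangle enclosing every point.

35

Width = max x − min x = 4 − (-4.5) = 8.5.
Height = max y − min y = 4 − (-5) = 9.
Perimeter = 2(8.5 + 9) = 35.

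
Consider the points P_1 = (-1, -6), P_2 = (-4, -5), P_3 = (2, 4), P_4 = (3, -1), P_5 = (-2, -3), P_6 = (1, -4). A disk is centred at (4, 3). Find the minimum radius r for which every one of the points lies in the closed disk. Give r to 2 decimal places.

11.31

The required radius is the distance from (4, 3) to the farthest point.
Squared distances: 106, 128, 5, 17, 72, 58.
Maximum is 128, attained at P_2.
r = √128 ≈ 11.31.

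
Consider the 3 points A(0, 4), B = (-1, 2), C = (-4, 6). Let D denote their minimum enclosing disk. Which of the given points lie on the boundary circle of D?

Side lengths²: AB² = 5, AC² = 20, BC² = 25.
Since BC² = 25 ≥ 20 + 5 = 25, the angle opposite BC is not acute, so the smallest enclosing circle has BC as diameter.
Centre = midpoint of BC = (-2.5, 4), r² = 25/4 = 6.25.
The points at distance exactly r from the centre are A, B, C — 3 points.

A, B, C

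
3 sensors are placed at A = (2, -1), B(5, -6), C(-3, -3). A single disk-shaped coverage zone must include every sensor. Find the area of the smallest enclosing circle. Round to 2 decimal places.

57.33

Side lengths²: AB² = 34, AC² = 29, BC² = 73.
Since BC² = 73 ≥ 34 + 29 = 63, the angle opposite BC is not acute, so the smallest enclosing circle has BC as diameter.
Centre = midpoint of BC = (1, -4.5), r² = 73/4 = 18.25.
Area = π·r² = π·18.25 ≈ 57.33.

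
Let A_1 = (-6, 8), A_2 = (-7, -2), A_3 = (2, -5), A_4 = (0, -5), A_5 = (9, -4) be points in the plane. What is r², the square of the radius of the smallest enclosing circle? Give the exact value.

92.25

A smallest enclosing disk is always determined by at most three of the input points on its boundary.
The farthest pair is A_1–A_5 with squared distance 369. The circle on this segment as diameter has centre (1.5, 2) and r² = 369/4 = 92.25.
Check A_2: distance² to centre = 88.25 ≤ 92.25, so it lies inside.
All remaining points lie in this disk, and no smaller disk contains both endpoints, so this is the minimum enclosing circle.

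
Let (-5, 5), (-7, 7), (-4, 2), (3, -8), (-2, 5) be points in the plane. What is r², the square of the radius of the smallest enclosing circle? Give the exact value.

81.25

A smallest enclosing disk is always determined by at most three of the input points on its boundary.
The farthest pair is (-7, 7)–(3, -8) with squared distance 325. The circle on this segment as diameter has centre (-2, -0.5) and r² = 325/4 = 81.25.
Check (-5, 5): distance² to centre = 39.25 ≤ 81.25, so it lies inside.
All remaining points lie in this disk, and no smaller disk contains both endpoints, so this is the minimum enclosing circle.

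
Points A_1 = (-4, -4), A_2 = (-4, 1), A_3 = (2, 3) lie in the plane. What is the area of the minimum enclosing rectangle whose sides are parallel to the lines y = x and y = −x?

32.5

In coordinates u = x + y, v = x − y the rectangle is axis-aligned; the map (x,y)→(u,v) scales areas by 2.
u-values: -8, -3, 5; range = 5 − (-8) = 13.
v-values: 0, -5, -1; range = 0 − (-5) = 5.
Area = (13 × 5) / 2 = 32.5.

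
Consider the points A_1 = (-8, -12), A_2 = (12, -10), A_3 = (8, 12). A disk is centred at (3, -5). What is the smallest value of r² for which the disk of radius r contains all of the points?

314

The required radius is the distance from (3, -5) to the farthest point.
Squared distances: 170, 106, 314.
Maximum is 314, attained at A_3.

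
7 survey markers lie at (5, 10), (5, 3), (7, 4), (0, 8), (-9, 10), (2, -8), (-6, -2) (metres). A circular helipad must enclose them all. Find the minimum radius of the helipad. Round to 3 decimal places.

10.693

A smallest enclosing disk is always determined by at most three of the input points on its boundary.
The minimum enclosing circle is determined by three boundary points: (5, 10), (-9, 10), (2, -8).
Their circumcentre is (-2, 23/12) with r² = 16465/144.
The farthest remaining point (7, 4) is at distance² 12289/144 ≤ 16465/144.
r = √(16465/144) ≈ 10.693.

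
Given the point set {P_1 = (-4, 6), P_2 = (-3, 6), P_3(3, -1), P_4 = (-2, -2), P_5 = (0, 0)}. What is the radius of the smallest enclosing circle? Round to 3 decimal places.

A smallest enclosing disk is always determined by at most three of the input points on its boundary.
The farthest pair is P_1–P_3 with squared distance 98. The circle on this segment as diameter has centre (-0.5, 2.5) and r² = 98/4 = 24.5.
Check P_2: distance² to centre = 18.5 ≤ 24.5, so it lies inside.
All remaining points lie in this disk, and no smaller disk contains both endpoints, so this is the minimum enclosing circle.
r = √(24.5) ≈ 4.950.

4.950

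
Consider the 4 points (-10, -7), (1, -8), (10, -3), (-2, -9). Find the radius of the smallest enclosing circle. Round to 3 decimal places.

10.198

By Welzl's lemma the MEC is supported by two points (diametrically opposite) or three points (on a circumcircle).
The farthest pair is (-10, -7)–(10, -3) with squared distance 416. The circle on this segment as diameter has centre (0, -5) and r² = 416/4 = 104.
Check (1, -8): distance² to centre = 10 ≤ 104, so it lies inside.
All remaining points lie in this disk, and no smaller disk contains both endpoints, so this is the minimum enclosing circle.
r = √104 ≈ 10.198.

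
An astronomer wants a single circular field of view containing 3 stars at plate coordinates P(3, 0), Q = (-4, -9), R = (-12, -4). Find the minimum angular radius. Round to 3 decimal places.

7.762

Side lengths²: PQ² = 130, PR² = 241, QR² = 89.
Since PR² = 241 ≥ 130 + 89 = 219, the angle opposite PR is not acute, so the smallest enclosing circle has PR as diameter.
Centre = midpoint of PR = (-4.5, -2), r² = 241/4 = 60.25.
r = √(60.25) ≈ 7.762.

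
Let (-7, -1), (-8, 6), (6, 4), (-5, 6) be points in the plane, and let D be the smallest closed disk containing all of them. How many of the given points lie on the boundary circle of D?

3

By Welzl's lemma the MEC is supported by two points (diametrically opposite) or three points (on a circumcircle).
The minimum enclosing circle is determined by three boundary points: (-7, -1), (-8, 6), (6, 4).
Their circumcentre is (-59/48, 163/48) with r² = 60625/1152.
The farthest remaining point (-5, 6) is at distance² 24193/1152 ≤ 60625/1152.
The points at distance exactly r from the centre are (-7, -1), (-8, 6), (6, 4) — 3 points.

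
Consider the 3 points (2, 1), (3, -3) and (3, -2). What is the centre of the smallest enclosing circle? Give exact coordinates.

Call the three points A, B, C in the order given.
Side lengths²: AB² = 17, AC² = 10, BC² = 1.
Since AB² = 17 ≥ 10 + 1 = 11, the angle opposite AB is not acute, so the smallest enclosing circle has AB as diameter.
Centre = midpoint of AB = (2.5, -1), r² = 17/4 = 4.25.
Centre = (2.5, -1).

(2.5, -1)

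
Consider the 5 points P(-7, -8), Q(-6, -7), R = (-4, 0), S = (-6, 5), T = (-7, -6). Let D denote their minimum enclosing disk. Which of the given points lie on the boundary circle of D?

The minimum enclosing circle of a finite set is fixed by two of the points (as a diameter) or three (as a circumcircle).
The farthest pair is P–S with squared distance 170. The circle on this segment as diameter has centre (-6.5, -1.5) and r² = 170/4 = 42.5.
Check Q: distance² to centre = 30.5 ≤ 42.5, so it lies inside.
All remaining points lie in this disk, and no smaller disk contains both endpoints, so this is the minimum enclosing circle.
The points at distance exactly r from the centre are P, S — 2 points.

P, S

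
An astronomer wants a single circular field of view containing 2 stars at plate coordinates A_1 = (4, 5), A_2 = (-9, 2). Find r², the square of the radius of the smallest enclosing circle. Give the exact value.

The smallest circle enclosing two points has them as diameter endpoints.
Centre = midpoint = (-2.5, 3.5); r² = |A_1A_2|²/4 = 178/4 = 44.5.

44.5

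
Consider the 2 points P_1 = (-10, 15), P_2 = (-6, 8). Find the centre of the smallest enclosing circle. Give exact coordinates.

(-8, 11.5)

The smallest circle enclosing two points has them as diameter endpoints.
Centre = midpoint = (-8, 11.5); r² = |P_1P_2|²/4 = 65/4 = 16.25.
Centre = (-8, 11.5).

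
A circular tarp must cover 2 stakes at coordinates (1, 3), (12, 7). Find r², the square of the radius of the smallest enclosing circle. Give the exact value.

The smallest circle enclosing two points has them as diameter endpoints.
Centre = midpoint = (6.5, 5); r² = |(1, 3)−(12, 7)|²/4 = 137/4 = 34.25.

34.25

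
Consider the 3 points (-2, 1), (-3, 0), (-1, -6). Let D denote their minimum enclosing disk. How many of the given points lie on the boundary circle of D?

Call the three points A, B, C in the order given.
Side lengths²: AB² = 2, AC² = 50, BC² = 40.
Since AC² = 50 ≥ 40 + 2 = 42, the angle opposite AC is not acute, so the smallest enclosing circle has AC as diameter.
Centre = midpoint of AC = (-1.5, -2.5), r² = 50/4 = 12.5.
The points at distance exactly r from the centre are (-2, 1), (-1, -6) — 2 points.

2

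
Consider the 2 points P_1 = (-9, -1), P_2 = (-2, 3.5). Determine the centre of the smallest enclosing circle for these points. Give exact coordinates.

The smallest circle enclosing two points has them as diameter endpoints.
Centre = midpoint = (-5.5, 1.25); r² = |P_1P_2|²/4 = 69.25/4 = 17.3125.
Centre = (-5.5, 1.25).

(-5.5, 1.25)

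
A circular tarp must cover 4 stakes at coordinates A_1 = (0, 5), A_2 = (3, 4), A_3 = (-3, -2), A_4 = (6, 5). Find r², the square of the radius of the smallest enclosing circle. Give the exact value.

32.5

By Welzl's lemma the MEC is supported by two points (diametrically opposite) or three points (on a circumcircle).
The farthest pair is A_3–A_4 with squared distance 130. The circle on this segment as diameter has centre (1.5, 1.5) and r² = 130/4 = 32.5.
Check A_1: distance² to centre = 14.5 ≤ 32.5, so it lies inside.
All remaining points lie in this disk, and no smaller disk contains both endpoints, so this is the minimum enclosing circle.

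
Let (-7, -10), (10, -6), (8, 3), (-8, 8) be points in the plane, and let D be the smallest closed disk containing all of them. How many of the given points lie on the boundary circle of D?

The minimum enclosing circle of a finite set is fixed by two of the points (as a diameter) or three (as a circumcircle).
The minimum enclosing circle is determined by three boundary points: (-7, -10), (10, -6), (-8, 8).
Their circumcentre is (-15/62, -37/62) with r² = 257725/1922.
The farthest remaining point (8, 3) is at distance² 155425/1922 ≤ 257725/1922.
The points at distance exactly r from the centre are (-7, -10), (10, -6), (-8, 8) — 3 points.

3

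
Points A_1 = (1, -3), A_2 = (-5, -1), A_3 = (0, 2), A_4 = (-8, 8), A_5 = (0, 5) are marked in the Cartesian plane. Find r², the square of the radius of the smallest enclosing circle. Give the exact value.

50.5

The minimum enclosing circle of a finite set is fixed by two of the points (as a diameter) or three (as a circumcircle).
The farthest pair is A_1–A_4 with squared distance 202. The circle on this segment as diameter has centre (-3.5, 2.5) and r² = 202/4 = 50.5.
Check A_2: distance² to centre = 14.5 ≤ 50.5, so it lies inside.
All remaining points lie in this disk, and no smaller disk contains both endpoints, so this is the minimum enclosing circle.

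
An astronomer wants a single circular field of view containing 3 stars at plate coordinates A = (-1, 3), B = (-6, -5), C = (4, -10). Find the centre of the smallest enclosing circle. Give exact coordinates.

Side lengths²: AB² = 89, AC² = 194, BC² = 125.
Since AC² = 194 < 125 + 89 = 214, the triangle is acute, so the smallest enclosing circle is the circumcircle.
Circumcentre = (37/42, -157/42), r² = 43165/882.
Centre = (37/42, -157/42).

(37/42, -157/42)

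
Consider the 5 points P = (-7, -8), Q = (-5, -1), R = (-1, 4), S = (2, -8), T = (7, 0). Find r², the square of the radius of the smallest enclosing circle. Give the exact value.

A smallest enclosing disk is always determined by at most three of the input points on its boundary.
The farthest pair is P–T with squared distance 260. The circle on this segment as diameter has centre (0, -4) and r² = 260/4 = 65.
Check Q: distance² to centre = 34 ≤ 65, so it lies inside.
All remaining points lie in this disk, and no smaller disk contains both endpoints, so this is the minimum enclosing circle.

65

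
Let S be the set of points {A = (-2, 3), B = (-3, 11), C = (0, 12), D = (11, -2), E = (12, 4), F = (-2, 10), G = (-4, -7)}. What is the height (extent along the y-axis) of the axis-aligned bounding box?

max y = 12, min y = -7, so height = 19.

19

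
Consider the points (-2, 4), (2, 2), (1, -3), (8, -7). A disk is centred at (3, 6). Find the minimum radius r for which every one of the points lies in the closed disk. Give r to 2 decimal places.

13.93

The required radius is the distance from (3, 6) to the farthest point.
Squared distances: 29, 17, 85, 194.
Maximum is 194, attained at (8, -7).
r = √194 ≈ 13.93.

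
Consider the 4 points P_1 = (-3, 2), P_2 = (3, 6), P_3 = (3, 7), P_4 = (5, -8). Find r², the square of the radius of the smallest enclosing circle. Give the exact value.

A smallest enclosing disk is always determined by at most three of the input points on its boundary.
The farthest pair is P_3–P_4 with squared distance 229. The circle on this segment as diameter has centre (4, -0.5) and r² = 229/4 = 57.25.
Check P_1: distance² to centre = 55.25 ≤ 57.25, so it lies inside.
All remaining points lie in this disk, and no smaller disk contains both endpoints, so this is the minimum enclosing circle.

57.25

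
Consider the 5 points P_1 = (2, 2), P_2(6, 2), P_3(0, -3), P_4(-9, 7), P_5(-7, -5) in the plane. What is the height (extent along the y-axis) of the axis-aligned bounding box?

12

max y = 7, min y = -5, so height = 12.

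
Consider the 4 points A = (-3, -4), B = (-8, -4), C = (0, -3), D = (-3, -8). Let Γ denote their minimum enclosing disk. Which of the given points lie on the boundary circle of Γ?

B, C, D

The minimum enclosing circle is determined by three boundary points: B, C, D.
Their circumcentre is (-291/74, -299/74) with r² = 45305/2738.
The farthest remaining point A is at distance² 2385/2738 ≤ 45305/2738.
The points at distance exactly r from the centre are B, C, D — 3 points.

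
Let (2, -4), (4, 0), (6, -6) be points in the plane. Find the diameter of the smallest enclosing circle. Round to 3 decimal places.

6.325

Call the three points A, B, C in the order given.
Side lengths²: AB² = 20, AC² = 20, BC² = 40.
Since BC² = 40 ≥ 20 + 20 = 40, the angle opposite BC is not acute, so the smallest enclosing circle has BC as diameter.
Centre = midpoint of BC = (5, -3), r² = 40/4 = 10.
Diameter = 2r = 2√10 ≈ 6.325.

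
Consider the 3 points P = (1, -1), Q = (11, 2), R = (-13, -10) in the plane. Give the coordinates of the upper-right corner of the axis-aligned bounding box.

(11, 2)

x-range [-13, 11], y-range [-10, 2].
The upper-right corner is (11, 2).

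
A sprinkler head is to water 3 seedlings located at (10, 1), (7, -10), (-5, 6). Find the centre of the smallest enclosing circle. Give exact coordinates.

(1, -2)

Call the three points A, B, C in the order given.
Side lengths²: AB² = 130, AC² = 250, BC² = 400.
Since BC² = 400 ≥ 250 + 130 = 380, the angle opposite BC is not acute, so the smallest enclosing circle has BC as diameter.
Centre = midpoint of BC = (1, -2), r² = 400/4 = 100.
Centre = (1, -2).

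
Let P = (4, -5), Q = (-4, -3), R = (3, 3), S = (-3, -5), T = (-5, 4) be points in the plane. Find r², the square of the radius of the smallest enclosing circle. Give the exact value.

40.5

By Welzl's lemma the MEC is supported by two points (diametrically opposite) or three points (on a circumcircle).
The farthest pair is P–T with squared distance 162. The circle on this segment as diameter has centre (-0.5, -0.5) and r² = 162/4 = 40.5.
Check Q: distance² to centre = 18.5 ≤ 40.5, so it lies inside.
All remaining points lie in this disk, and no smaller disk contains both endpoints, so this is the minimum enclosing circle.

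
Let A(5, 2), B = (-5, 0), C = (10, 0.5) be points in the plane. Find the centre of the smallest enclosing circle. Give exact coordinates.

(2.5, 0.25)

Side lengths²: AB² = 104, AC² = 27.25, BC² = 225.25.
Since BC² = 225.25 ≥ 104 + 27.25 = 131.25, the angle opposite BC is not acute, so the smallest enclosing circle has BC as diameter.
Centre = midpoint of BC = (2.5, 0.25), r² = 225.25/4 = 56.3125.
Centre = (2.5, 0.25).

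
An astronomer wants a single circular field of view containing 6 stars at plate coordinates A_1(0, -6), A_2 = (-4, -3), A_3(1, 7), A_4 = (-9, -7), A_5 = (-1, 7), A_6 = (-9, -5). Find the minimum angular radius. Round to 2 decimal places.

8.60

A smallest enclosing disk is always determined by at most three of the input points on its boundary.
The farthest pair is A_3–A_4 with squared distance 296. The circle on this segment as diameter has centre (-4, 0) and r² = 296/4 = 74.
Check A_1: distance² to centre = 52 ≤ 74, so it lies inside.
All remaining points lie in this disk, and no smaller disk contains both endpoints, so this is the minimum enclosing circle.
r = √74 ≈ 8.60.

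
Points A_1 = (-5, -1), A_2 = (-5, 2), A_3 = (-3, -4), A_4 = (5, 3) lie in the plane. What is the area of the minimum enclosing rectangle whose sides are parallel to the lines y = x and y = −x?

67.5

In coordinates u = x + y, v = x − y the rectangle is axis-aligned; the map (x,y)→(u,v) scales areas by 2.
u-values: -6, -3, -7, 8; range = 8 − (-7) = 15.
v-values: -4, -7, 1, 2; range = 2 − (-7) = 9.
Area = (15 × 9) / 2 = 67.5.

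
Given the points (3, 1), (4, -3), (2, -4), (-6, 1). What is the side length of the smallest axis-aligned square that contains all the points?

10

The bounding box has width 10 and height 5.
An axis-aligned square enclosing the set must have side ≥ max(width, height).
So the minimum side is max(10, 5) = 10.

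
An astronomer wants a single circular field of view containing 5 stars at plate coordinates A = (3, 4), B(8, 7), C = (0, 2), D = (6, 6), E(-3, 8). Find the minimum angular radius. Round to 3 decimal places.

The minimum enclosing circle is determined by three boundary points: B, C, E.
Their circumcentre is (103/42, 293/42) with r² = 27145/882.
The farthest remaining point D is at distance² 11941/882 ≤ 27145/882.
r = √(27145/882) ≈ 5.548.

5.548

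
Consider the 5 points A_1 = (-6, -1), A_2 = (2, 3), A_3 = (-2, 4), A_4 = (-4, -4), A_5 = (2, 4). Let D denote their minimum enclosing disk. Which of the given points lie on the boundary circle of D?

A_1, A_4, A_5

A smallest enclosing disk is always determined by at most three of the input points on its boundary.
The minimum enclosing circle is determined by three boundary points: A_1, A_4, A_5.
Their circumcentre is (-19/17, 3/34) with r² = 28925/1156.
The farthest remaining point A_2 is at distance² 21037/1156 ≤ 28925/1156.
The points at distance exactly r from the centre are A_1, A_4, A_5 — 3 points.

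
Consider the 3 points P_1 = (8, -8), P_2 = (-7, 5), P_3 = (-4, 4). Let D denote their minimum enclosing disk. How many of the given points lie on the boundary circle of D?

Side lengths²: P_1P_2² = 394, P_1P_3² = 288, P_2P_3² = 10.
Since P_1P_2² = 394 ≥ 288 + 10 = 298, the angle opposite P_1P_2 is not acute, so the smallest enclosing circle has P_1P_2 as diameter.
Centre = midpoint of P_1P_2 = (0.5, -1.5), r² = 394/4 = 98.5.
The points at distance exactly r from the centre are P_1, P_2 — 2 points.

2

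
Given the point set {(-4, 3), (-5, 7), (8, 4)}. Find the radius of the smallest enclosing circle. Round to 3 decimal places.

6.671

Call the three points A, B, C in the order given.
Side lengths²: AB² = 17, AC² = 145, BC² = 178.
Since BC² = 178 ≥ 145 + 17 = 162, the angle opposite BC is not acute, so the smallest enclosing circle has BC as diameter.
Centre = midpoint of BC = (1.5, 5.5), r² = 178/4 = 44.5.
r = √(44.5) ≈ 6.671.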